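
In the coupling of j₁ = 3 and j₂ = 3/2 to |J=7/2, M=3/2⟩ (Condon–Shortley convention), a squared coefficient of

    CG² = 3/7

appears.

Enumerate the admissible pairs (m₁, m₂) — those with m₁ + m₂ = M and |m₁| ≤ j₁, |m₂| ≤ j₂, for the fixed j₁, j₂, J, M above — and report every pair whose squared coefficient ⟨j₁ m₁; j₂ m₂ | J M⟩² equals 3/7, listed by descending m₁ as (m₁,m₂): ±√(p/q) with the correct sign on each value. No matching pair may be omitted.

(2,-1/2): +√(3/7)

Admissible pairs with m₁+m₂ = M = 3/2: (0,3/2), (1,1/2), (2,-1/2), (3,-3/2)
  (m₁,m₂)=(3,-3/2): CG² = 2/21, CG = +√(2/21)
  (m₁,m₂)=(2,-1/2): CG² = 3/7, CG = +√(3/7)   ← matches the target
  (m₁,m₂)=(1,1/2): CG² = 0/1, CG = 0
  (m₁,m₂)=(0,3/2): CG² = 10/21, CG = −√(10/21)
Pairs with CG² = 3/7: (2,-1/2): +√(3/7)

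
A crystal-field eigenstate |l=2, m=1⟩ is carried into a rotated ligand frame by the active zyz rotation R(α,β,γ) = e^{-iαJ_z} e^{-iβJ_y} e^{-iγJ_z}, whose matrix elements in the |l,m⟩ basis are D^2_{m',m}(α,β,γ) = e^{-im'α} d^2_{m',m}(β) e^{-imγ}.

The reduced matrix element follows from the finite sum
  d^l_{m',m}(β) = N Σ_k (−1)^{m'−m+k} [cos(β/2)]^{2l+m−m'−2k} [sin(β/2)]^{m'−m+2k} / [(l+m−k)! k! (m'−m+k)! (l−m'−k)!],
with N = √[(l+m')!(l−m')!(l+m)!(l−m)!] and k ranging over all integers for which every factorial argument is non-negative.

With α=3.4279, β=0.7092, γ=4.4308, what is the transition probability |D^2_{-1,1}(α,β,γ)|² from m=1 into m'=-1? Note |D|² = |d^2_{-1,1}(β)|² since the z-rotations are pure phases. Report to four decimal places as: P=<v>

First d^2_{-1,1}(β=0.7092), then the phase factors e^{-i(-1)α} and e^{-i(1)γ}:
c=cos(0.709200/2)=0.937785, s=sin(0.709200/2)=0.347215; N=√[1·6·6·1]=6.000000
k: max(0,(1)−(-1))=2 … min(2+(1),2−(-1))=3
  k=2: (−1)^0·6.0000/(2)·0.9378^2·0.3472^2 = +0.318072
  k=3: (−1)^1·6.0000/(6)·0.9378^0·0.3472^4 = -0.014534
d^2_{-1,1}(0.7092) = +0.318072 -0.014534 = +0.303538
|D^2_{-1,1}|² = |d^2_{-1,1}(β)|² = (+0.303538)² = 0.092135 (the z-rotation phases have unit modulus)

P=0.0921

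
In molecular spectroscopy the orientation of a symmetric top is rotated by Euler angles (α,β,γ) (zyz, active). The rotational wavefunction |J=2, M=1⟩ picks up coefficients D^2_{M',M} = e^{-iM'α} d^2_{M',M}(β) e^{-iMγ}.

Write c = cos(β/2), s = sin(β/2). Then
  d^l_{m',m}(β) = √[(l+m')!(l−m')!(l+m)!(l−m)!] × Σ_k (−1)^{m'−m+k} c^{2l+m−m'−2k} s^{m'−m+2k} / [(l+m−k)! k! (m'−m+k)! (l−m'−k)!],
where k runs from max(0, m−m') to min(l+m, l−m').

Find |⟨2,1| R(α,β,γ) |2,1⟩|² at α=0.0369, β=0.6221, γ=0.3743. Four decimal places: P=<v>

D^2_{1,1}(0.0369,0.6221,0.3743) = e^{-i·1·0.0369}·d^2_{1,1}(0.6221)·e^{-i·1·0.3743}. Compute d first:
Half-angle: c=0.952013, s=0.306058. N=√(6·1·6·1)=6.000000
The bounds max(0,m−m')=0 and min(l+m,l−m')=1 give 2 terms
  k=0: (−1)^0·6.0000/(6)·0.9520^4·0.3061^0 = +0.821431
  k=1: (−1)^1·6.0000/(2)·0.9520^2·0.3061^2 = -0.254692
d^2_{1,1}(0.6221) = +0.821431 -0.254692 = +0.566739
|D^2_{1,1}|² = |d^2_{1,1}(β)|² = (+0.566739)² = 0.321193 (the z-rotation phases have unit modulus)

P=0.3212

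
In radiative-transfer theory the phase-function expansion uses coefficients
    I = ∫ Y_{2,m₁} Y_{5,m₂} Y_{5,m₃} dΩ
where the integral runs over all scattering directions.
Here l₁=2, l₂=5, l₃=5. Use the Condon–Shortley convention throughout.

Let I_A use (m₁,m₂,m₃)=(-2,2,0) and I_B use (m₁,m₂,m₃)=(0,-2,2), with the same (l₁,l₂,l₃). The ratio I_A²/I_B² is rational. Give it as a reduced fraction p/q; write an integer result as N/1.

Same 2,5,5: normalisation and zero-m 3j drop out of the ratio.
A: Δ: 2! 2! 8! / 13! → 1/38610; sum: t=2:+1/2880 = 1/2880; 3j²(2 5 5; -2 2 0) = Δ·Π!·Σ² = 14/429  (sign -1)
B: Δ: 2! 2! 8! / 13! → 1/38610; sum: t=0:+1/2880 t=1:−1/1440 t=2:+1/20160 = -1/3360; 3j²(2 5 5; 0 -2 2) = Δ·Π!·Σ² = 6/715  (sign +1)
I_A²/I_B² = (14/429)/(6/715) = 35/9

35/9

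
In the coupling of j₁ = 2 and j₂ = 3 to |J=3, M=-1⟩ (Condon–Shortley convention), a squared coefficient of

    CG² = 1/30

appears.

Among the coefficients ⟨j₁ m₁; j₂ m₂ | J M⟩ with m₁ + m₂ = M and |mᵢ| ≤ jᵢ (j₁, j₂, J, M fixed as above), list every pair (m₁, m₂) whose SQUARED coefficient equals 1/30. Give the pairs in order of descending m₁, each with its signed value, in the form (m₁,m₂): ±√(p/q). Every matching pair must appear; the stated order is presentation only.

(-1,0): −√(1/30)

Admissible pairs with m₁+m₂ = M = -1: (-2,1), (-1,0), (0,-1), (1,-2), (2,-3)
  (m₁,m₂)=(2,-3): CG² = 1/6, CG = +√(1/6)
  (m₁,m₂)=(1,-2): CG² = 1/4, CG = +√(1/4)
  (m₁,m₂)=(0,-1): CG² = 3/20, CG = −√(3/20)
  (m₁,m₂)=(-1,0): CG² = 1/30, CG = −√(1/30)   ← matches the target
  (m₁,m₂)=(-2,1): CG² = 2/5, CG = +√(2/5)
Pairs with CG² = 1/30: (-1,0): −√(1/30)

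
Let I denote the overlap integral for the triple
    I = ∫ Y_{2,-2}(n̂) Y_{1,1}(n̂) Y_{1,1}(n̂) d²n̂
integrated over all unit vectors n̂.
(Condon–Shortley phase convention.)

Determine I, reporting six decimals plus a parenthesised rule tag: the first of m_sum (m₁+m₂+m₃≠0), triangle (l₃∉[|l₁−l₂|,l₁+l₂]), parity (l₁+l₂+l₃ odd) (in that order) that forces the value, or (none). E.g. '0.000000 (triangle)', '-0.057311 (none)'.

0.309019 (none)

m-sum 0 ✓  L=4 even ✓  1≤1≤3 ✓
Π(2lᵢ+1) = 5×3×3 = 45
triangle coeff Δ(2,1,1) = 1/30
Σ_t [1,1]: t=1:−1/1 = -1/1
(3j)²=2/15 [(2 1 1; 0 0 0)], sign=+1
Σ_t [2,2]: t=2:+1/4 = 1/4
(3j)²=1/5 [(2 1 1; -2 1 1)], sign=+1
⇒ 4πI² = 6/5
I = (+1)√(6/5/(4π)) = 0.30901936
No selection rule forces the value: the integral is nonzero (none).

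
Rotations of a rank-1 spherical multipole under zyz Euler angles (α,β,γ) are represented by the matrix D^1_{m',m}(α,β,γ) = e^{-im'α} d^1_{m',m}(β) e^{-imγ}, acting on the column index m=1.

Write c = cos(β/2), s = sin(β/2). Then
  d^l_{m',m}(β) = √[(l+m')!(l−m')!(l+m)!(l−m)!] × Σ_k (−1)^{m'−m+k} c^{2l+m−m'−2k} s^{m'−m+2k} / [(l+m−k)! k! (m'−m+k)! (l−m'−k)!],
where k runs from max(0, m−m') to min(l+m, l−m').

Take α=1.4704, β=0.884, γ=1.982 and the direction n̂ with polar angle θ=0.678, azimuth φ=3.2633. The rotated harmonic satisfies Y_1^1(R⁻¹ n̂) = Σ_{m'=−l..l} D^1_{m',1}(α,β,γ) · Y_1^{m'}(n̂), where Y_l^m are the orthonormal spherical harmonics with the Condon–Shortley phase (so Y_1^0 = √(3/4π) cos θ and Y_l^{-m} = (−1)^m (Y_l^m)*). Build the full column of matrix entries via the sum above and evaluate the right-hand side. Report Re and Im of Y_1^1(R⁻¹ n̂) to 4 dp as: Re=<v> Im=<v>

Need the full column D^1_{m',1} for m'=−1..1 at α=1.4704, β=0.8840, γ=1.9820.
cos(β/2)=0.903898, sin(β/2)=0.427748
d^1_{-1,1}: single k=2 term ⇒ +0.182968;  D = +0.159542-0.089576i
d^1_{0,1}: single k=1 term ⇒ +0.546792;  D = -0.218560-0.501212i
d^1_{1,1}: single k=0 term ⇒ +0.817032;  D = -0.777885+0.249871i
Y_1^{m'}(θ=0.678,φ=3.2633) and Σ D·Y over m':
  (+0.1595-0.0896i)·(-0.2151+0.0263i)  (-0.2186-0.5012i)·(+0.3805+0.0000i)  (-0.7779+0.2499i)·(+0.2151+0.0263i)
Y_1^1(R⁻¹ n̂) = -0.289031-0.133982i

Re=-0.2890 Im=-0.1340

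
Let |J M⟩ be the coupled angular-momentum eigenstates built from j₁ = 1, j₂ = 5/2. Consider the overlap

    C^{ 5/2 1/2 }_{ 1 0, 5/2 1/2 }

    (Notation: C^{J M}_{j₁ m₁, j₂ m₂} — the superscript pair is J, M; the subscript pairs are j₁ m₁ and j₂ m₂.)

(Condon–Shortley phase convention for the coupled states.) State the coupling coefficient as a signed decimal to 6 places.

j₁+j₂−J=1  J+j₁−j₂=1  J−j₁+j₂=4  j₁+j₂+J+1=7
(j₁±m₁, j₂±m₂, J±M) = (1,1,3,2,3,2)
P² = 144/35
sum k=0..1:
  [0] +1/6 = 1/6
  [1] −1/4 = -1/4
S = -1/12
C² = P²·S² = 1/35 ; C = -0.169031

-0.169031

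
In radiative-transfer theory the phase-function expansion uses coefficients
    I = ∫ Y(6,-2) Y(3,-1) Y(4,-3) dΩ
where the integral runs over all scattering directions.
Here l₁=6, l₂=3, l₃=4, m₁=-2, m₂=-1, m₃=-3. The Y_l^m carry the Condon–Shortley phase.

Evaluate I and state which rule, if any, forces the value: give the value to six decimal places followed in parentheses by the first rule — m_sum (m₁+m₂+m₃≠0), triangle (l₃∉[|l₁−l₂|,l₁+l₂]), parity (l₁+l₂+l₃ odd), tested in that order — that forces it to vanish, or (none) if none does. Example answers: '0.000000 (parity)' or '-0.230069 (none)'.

m-sum = -2 − 1 − 3 = -6 ≠ 0 ⇒ I = 0

0.000000 (m_sum)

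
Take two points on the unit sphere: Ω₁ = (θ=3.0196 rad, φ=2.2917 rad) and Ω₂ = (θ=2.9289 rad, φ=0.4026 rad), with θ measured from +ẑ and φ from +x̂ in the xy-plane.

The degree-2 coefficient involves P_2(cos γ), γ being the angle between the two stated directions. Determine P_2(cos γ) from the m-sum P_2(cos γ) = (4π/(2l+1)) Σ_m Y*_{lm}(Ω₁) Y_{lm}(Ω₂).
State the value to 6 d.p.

0.888635

Summing Y*_{l m}(θ₁,φ₁)·Y_{l m}(θ₂,φ₂) over m ∈ [−2, 2]; prefactor 4π/(2·2+1) = 2.513274:
  m=-2: (-0.000736, -0.005673) × (0.011928, -0.012410) = (-0.000079, -0.000059)  (running Σ = (-0.000079, -0.000059))
  m=-1: (0.061593, -0.070098) × (-0.146659, 0.062457) = (-0.004655, 0.014127)  (running Σ = (-0.004734, 0.014069))
  m=0: (0.616772, -0.000000) × (0.588621, 0.000000) = (0.363045, 0.000000)  (running Σ = (0.358311, 0.014069))
  m=1: (-0.061593, -0.070098) × (0.146659, 0.062457) = (-0.004655, -0.014127)  (running Σ = (0.353656, -0.000059))
  m=2: (-0.000736, 0.005673) × (0.011928, 0.012410) = (-0.000079, 0.000059)  (running Σ = (0.353577, -0.000000))
Total Σ_m = (0.353577, -0.000000). Multiply by 2.513274: (0.888635, -0.000000). P_2(cos γ) = 0.888635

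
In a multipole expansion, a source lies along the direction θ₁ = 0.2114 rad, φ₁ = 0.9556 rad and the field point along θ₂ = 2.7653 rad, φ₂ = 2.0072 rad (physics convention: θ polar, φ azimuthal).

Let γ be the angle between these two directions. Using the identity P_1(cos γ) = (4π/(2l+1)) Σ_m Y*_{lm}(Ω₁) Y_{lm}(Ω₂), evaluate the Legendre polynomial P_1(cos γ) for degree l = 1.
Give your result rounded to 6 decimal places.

Expand P_1 via completeness: Σ_{m} conj(Y_{1,m}) at Ω₁ times Y_{1,m} at Ω₂ —
  term(m=-1) = (0.004567, -0.007991)   from Y*(Ω₁)=(0.041838, 0.059204), Y(Ω₂)=(-0.053664, -0.115061)
  term(m=+0) = (-0.217086, 0.000000)   from Y*(Ω₁)=(0.477725, -0.000000), Y(Ω₂)=(-0.454417, 0.000000)
  term(m=+1) = (0.004567, 0.007991)   from Y*(Ω₁)=(-0.041838, 0.059204), Y(Ω₂)=(0.053664, -0.115061)
Σ over m = (-0.207953, 0.000000); ×(4π/3) → (-0.871070, 0.000000). Real part: -0.871070

-0.871070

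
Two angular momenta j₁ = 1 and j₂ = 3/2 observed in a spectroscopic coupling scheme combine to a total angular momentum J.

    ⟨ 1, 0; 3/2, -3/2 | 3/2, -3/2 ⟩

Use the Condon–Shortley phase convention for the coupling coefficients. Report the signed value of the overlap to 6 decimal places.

+0.774597

√[4·1!1!2!/5! · 1!1!0!3!0!3!] = √(12/5)
  +(−1)^0/∏(0,1,1,0,0,2)! = 1/2  (running 1/2)
⟨..|..⟩ = √(12/5)·(1/2) = +0.774597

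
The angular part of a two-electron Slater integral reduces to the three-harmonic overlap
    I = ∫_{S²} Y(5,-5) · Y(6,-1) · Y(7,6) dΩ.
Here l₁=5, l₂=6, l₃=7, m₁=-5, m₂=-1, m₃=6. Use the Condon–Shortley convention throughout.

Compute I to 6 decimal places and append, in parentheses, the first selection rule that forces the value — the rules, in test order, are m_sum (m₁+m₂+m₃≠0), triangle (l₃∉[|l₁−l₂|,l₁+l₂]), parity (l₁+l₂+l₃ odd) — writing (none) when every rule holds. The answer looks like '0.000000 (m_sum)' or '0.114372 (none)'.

Rules hold: Σm=0, L=18 even, 1≤7≤11.
N = 11·13·15 = 2145
Δ = 4!·6!·8!/19! = 1/174594420
Racah Σ t=0..4: t=0:+1/4147200 t=1:−1/207360 t=2:+1/82944 t=3:−1/207360 t=4:+1/4147200 = 1/345600
⇒ 3j(5 6 7; 0 0 0)² = 420/46189, sgn -1
Racah Σ t=4..4: t=4:+1/87091200 = 1/87091200
⇒ 3j(5 6 7; -5 -1 6)² = 10/969, sgn -1
4πI² = N·(3j₀)²·(3jₘ)² = 21000/104329
I = +1·√(0.201286/4π) = 0.12656167
No selection rule forces the value: the integral is nonzero (none).

0.126562 (none)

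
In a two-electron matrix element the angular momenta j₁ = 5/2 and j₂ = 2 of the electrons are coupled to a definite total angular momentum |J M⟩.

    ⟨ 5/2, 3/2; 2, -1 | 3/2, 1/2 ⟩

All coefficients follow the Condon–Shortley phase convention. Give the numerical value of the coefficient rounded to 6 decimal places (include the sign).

√[4·3!2!1!/7! · 4!1!1!3!2!1!] = √(96/35)
  +(−1)^0/∏(0,3,1,1,1,0)! = 1/6  (running 1/6)
  +(−1)^1/∏(1,2,0,0,2,1)! = -1/4  (running -1/12)
⟨..|..⟩ = √(96/35)·(-1/12) = -0.138013

−√(2/105) = -0.138013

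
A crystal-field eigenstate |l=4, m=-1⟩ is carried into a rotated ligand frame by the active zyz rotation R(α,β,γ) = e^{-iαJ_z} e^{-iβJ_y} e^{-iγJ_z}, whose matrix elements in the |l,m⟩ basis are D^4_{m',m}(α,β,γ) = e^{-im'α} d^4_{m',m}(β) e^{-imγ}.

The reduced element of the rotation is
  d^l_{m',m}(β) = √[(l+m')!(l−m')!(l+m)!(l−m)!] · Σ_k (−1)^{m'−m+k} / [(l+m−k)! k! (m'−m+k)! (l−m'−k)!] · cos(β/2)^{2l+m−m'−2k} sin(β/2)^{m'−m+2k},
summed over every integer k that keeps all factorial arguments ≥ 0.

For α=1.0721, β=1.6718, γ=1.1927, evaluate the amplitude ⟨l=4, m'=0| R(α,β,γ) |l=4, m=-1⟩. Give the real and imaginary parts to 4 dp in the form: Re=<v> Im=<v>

Re=-0.0606 Im=-0.1526

First d^4_{0,-1}(β=1.6718), then the phase factors e^{-i(0)α} and e^{-i(-1)γ}:
With c≡cos(β/2)=0.670510 and s≡sin(β/2)=0.741900, N=[24·24·6·120]^{1/2}=643.987578
Admissible k: 0..3 (factorial args all ≥0)
  k=0: (−1)^1·643.9876/(144)·0.6705^7·0.7419^1 = -0.202161
  k=1: (−1)^2·643.9876/(24)·0.6705^5·0.7419^3 = +1.485012
  k=2: (−1)^3·643.9876/(24)·0.6705^3·0.7419^5 = -1.818068
  k=3: (−1)^4·643.9876/(144)·0.6705^1·0.7419^7 = +0.370970
d^4_{0,-1}(1.6718) = -0.202161 +1.485012 -1.818068 +0.370970 = -0.164247
Phases: e^{-i·(0)·1.0721}=+1.000000+0.000000i, e^{-i·(-1)·1.1927}=+0.369152+0.929369i ⇒ D=-0.060632-0.152647i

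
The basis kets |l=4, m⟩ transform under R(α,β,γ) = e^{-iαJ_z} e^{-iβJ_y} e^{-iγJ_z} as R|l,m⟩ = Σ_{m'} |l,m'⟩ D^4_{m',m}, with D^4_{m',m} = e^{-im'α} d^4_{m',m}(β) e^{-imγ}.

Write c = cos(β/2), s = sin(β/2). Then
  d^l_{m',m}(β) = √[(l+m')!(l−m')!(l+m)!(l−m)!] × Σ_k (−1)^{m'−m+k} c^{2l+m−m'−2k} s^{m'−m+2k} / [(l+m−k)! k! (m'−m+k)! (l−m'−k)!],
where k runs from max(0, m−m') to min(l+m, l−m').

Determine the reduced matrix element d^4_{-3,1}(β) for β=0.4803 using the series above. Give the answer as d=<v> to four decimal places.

d=0.0363

d^4_{-3,1}(β=0.4803) via the finite sum:
Half-angle: c=0.971302, s=0.237848. N=√(1·5040·120·6)=1904.940944
k∈{4,5} keeps every argument non-negative
  k=4: (−1)^0·1904.9409/(144)·0.9713^4·0.2378^4 = +0.037682
  k=5: (−1)^1·1904.9409/(240)·0.9713^2·0.2378^6 = -0.001356
d^4_{-3,1}(0.4803) = +0.037682 -0.001356 = +0.036327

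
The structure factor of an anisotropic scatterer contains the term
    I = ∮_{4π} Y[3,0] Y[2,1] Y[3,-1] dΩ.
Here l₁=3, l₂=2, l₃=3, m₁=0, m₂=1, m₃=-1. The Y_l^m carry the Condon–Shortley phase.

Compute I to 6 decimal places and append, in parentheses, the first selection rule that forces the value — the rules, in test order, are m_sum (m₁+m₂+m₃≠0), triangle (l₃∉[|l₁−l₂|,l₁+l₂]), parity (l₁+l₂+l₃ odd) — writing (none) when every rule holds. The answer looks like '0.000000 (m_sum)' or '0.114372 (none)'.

Rules hold: Σm=0, L=8 even, 1≤3≤5.
N = 7·5·7 = 245
Δ = 2!·4!·2!/9! = 1/3780
Racah Σ t=0..2: t=0:+1/24 t=1:−1/4 t=2:+1/24 = -1/6
⇒ 3j(3 2 3; 0 0 0)² = 4/105, sgn +1
Racah Σ t=1..2: t=1:−1/8 t=2:+1/12 = -1/24
⇒ 3j(3 2 3; 0 1 -1)² = 1/210, sgn -1
4πI² = N·(3j₀)²·(3jₘ)² = 2/45
I = -1·√(0.0444444/4π) = -0.05947080
No selection rule forces the value: the integral is nonzero (none).

-0.059471 (none)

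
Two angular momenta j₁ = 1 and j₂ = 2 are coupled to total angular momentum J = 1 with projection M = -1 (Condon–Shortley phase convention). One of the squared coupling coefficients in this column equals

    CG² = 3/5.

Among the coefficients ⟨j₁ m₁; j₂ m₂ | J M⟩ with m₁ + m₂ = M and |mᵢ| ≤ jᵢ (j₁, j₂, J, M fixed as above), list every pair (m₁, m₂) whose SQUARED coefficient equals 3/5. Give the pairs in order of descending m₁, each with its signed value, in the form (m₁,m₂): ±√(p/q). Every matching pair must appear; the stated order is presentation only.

Admissible pairs with m₁+m₂ = M = -1: (-1,0), (0,-1), (1,-2)
  (m₁,m₂)=(1,-2): CG² = 3/5, CG = +√(3/5)   ← matches the target
  (m₁,m₂)=(0,-1): CG² = 3/10, CG = −√(3/10)
  (m₁,m₂)=(-1,0): CG² = 1/10, CG = +√(1/10)
Pairs with CG² = 3/5: (1,-2): +√(3/5)

(1,-2): +√(3/5)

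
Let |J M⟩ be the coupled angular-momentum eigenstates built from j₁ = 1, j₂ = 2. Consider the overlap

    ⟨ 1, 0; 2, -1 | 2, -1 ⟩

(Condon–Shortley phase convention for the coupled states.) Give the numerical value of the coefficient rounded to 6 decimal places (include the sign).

+0.408248  (= +√(1/6))

triangle: 1!·1!·3!/6! = 6/720
(j±m)!: 1!·1!·1!·3!·1!·3! = 36
prefactor² = (2J+1)·Δ·N² = 3/2
  k=0: +1/(0!·1!·1!·1!·0!·2!) = 1/2
  k=1: −1/(1!·0!·0!·0!·1!·3!) = -1/6
Σ = 1/3  ⇒  CG² = 3/2·(1/3)² = 1/6
CG = +√(1/6) = +0.408248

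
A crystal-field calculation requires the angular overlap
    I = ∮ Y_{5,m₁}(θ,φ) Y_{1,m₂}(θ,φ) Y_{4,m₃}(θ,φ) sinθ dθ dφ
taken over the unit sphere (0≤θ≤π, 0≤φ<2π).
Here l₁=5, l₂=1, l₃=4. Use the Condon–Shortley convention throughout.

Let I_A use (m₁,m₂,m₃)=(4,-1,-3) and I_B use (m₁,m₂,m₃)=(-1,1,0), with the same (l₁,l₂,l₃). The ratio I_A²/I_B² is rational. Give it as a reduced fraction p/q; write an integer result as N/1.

12/5

Same 5,1,4: normalisation and zero-m 3j drop out of the ratio.
A: Δ: 2! 8! 0! / 11! → 1/495; sum: t=0:+1/10080 = 1/10080; 3j²(5 1 4; 4 -1 -3) = Δ·Π!·Σ² = 4/55  (sign -1)
B: Δ: 2! 8! 0! / 11! → 1/495; sum: t=2:+1/1152 = 1/1152; 3j²(5 1 4; -1 1 0) = Δ·Π!·Σ² = 1/33  (sign +1)
I_A²/I_B² = (4/55)/(1/33) = 12/5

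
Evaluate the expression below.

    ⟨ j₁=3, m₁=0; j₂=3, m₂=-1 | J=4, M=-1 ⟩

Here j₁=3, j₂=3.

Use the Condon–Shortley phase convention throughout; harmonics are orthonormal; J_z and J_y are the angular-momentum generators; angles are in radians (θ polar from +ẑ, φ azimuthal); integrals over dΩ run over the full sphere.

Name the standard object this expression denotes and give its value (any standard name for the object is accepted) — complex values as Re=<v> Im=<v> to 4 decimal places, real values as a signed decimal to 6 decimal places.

Clebsch–Gordan coefficient, −√(15/154) ≈ -0.312094

This is a Clebsch–Gordan (vector-coupling) coefficient.
√[9·2!4!4!/11! · 3!3!2!4!3!5!] = √(124416/385)
  +(−1)^0/∏(0,2,3,2,1,2)! = 1/48  (running 1/48)
  +(−1)^1/∏(1,1,2,1,2,3)! = -1/24  (running -1/48)
  +(−1)^2/∏(2,0,1,0,3,4)! = 1/288  (running -5/288)
⟨..|..⟩ = √(124416/385)·(-5/288) = -0.312094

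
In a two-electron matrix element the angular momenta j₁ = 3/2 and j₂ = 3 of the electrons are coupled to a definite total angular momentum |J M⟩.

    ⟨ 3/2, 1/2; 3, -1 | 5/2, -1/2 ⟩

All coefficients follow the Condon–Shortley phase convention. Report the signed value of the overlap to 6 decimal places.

-0.119523

j₁+j₂−J=2  J+j₁−j₂=1  J−j₁+j₂=4  j₁+j₂+J+1=8
(j₁±m₁, j₂±m₂, J±M) = (2,1,2,4,2,3)
P² = 288/35
sum k=0..1:
  [0] +1/8 = 1/8
  [1] −1/6 = -1/6
S = -1/24
C² = P²·S² = 1/70 ; C = -0.119523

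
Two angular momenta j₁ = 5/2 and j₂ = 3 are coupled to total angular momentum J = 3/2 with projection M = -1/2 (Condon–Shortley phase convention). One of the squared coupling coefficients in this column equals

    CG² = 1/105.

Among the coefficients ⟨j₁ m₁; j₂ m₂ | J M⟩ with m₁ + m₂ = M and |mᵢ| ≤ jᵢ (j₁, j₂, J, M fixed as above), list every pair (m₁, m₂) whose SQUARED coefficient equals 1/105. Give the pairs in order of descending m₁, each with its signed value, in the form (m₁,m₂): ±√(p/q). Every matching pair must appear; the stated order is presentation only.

Admissible pairs with m₁+m₂ = M = -1/2: (-5/2,2), (-3/2,1), (-1/2,0), (1/2,-1), (3/2,-2), (5/2,-3)
  (m₁,m₂)=(5/2,-3): CG² = 5/14, CG = +√(5/14)
  (m₁,m₂)=(3/2,-2): CG² = 1/21, CG = −√(1/21)
  (m₁,m₂)=(1/2,-1): CG² = 1/105, CG = −√(1/105)   ← matches the target
  (m₁,m₂)=(-1/2,0): CG² = 4/35, CG = +√(4/35)
  (m₁,m₂)=(-3/2,1): CG² = 7/30, CG = −√(7/30)
  (m₁,m₂)=(-5/2,2): CG² = 5/21, CG = +√(5/21)
Pairs with CG² = 1/105: (1/2,-1): −√(1/105)

(1/2,-1): −√(1/105)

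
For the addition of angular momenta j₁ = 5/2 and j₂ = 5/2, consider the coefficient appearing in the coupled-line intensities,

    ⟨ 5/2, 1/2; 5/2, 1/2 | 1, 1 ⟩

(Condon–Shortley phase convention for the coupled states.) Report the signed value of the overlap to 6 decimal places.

triangle: 4!×1!×1!/7! = 24/5040
(j±m)!: 3!×2!×3!×2!×2!×0! = 288
prefactor² = (2J+1)×Δ×N² = 144/35
  k=2: +1/(2!×2!×0!×1!×1!×0!) = 1/4
Σ = 1/4  ⇒  CG² = 144/35×(1/4)² = 9/35
CG = +√(9/35) = +0.507093

+√(9/35) ≈ +0.507093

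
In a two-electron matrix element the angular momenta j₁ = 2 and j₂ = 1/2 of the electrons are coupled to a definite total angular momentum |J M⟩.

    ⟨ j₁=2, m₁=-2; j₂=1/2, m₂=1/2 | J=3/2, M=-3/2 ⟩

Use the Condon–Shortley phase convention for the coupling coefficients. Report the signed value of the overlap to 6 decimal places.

triangle: 1!×3!×0!/5! = 6/120
(j±m)!: 0!×4!×1!×0!×0!×3! = 144
prefactor² = (2J+1)×Δ×N² = 144/5
  k=1: −1/(1!×0!×3!×0!×0!×0!) = -1/6
Σ = -1/6  ⇒  CG² = 144/5×(-1/6)² = 4/5
CG = −√(4/5) = -0.894427

−√(4/5) = -0.894427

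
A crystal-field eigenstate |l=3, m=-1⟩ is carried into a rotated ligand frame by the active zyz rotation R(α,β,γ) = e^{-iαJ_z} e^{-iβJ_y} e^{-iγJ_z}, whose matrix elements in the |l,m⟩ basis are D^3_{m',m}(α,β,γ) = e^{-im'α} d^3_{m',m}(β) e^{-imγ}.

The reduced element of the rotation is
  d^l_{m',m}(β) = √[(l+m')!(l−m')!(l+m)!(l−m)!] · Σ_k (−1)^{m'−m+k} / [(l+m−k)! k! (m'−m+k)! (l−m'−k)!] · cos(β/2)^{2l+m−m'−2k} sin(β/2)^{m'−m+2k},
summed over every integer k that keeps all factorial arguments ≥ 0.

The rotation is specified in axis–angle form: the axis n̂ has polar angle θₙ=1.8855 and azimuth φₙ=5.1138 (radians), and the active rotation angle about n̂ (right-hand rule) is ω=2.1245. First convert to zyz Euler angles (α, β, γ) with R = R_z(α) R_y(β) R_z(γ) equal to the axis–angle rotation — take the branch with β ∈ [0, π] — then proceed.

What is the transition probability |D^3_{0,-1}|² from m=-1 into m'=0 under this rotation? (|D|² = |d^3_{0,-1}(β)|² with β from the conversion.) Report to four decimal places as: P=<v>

Axis–angle → zyz. n̂ = (sinθₙcosφₙ, sinθₙsinφₙ, cosθₙ) = (+0.371529, -0.875303, -0.309535), ω = 2.1245.
R = I cosω + sinω [n̂]ₓ + (1−cosω) n̂n̂ᵀ gives
  R = [-0.315224, -0.232919, -0.919991; -0.759489, +0.643189, +0.097390; +0.569044, +0.729422, -0.379648]
β = atan2(√(R₁₃²+R₂₃²), R₃₃) = 1.960212; α = atan2(R₂₃, R₁₃) mod 2π = 3.036125; γ = atan2(R₃₂, −R₃₁) mod 2π = 2.233303
D^3_{0,-1}(3.0361,1.9602,2.2333) = e^{-i·0·3.0361}·d^3_{0,-1}(1.9602)·e^{-i·-1·2.2333}. Compute d first:
Half-angle: c=0.556935, s=0.830556. N=√(6·6·2·24)=41.569219
k∈{0,1,2} keeps every argument non-negative
  k=0: (−1)^1·41.5692/(12)·0.5569^5·0.8306^1 = -0.154163
  k=1: (−1)^2·41.5692/(4)·0.5569^3·0.8306^3 = +1.028565
  k=2: (−1)^3·41.5692/(12)·0.5569^1·0.8306^5 = -0.762501
d^3_{0,-1}(1.9602) = -0.154163 +1.028565 -0.762501 = +0.111901
|D^3_{0,-1}|² = |d^3_{0,-1}(β)|² = (+0.111901)² = 0.012522 (the z-rotation phases have unit modulus)

P=0.0125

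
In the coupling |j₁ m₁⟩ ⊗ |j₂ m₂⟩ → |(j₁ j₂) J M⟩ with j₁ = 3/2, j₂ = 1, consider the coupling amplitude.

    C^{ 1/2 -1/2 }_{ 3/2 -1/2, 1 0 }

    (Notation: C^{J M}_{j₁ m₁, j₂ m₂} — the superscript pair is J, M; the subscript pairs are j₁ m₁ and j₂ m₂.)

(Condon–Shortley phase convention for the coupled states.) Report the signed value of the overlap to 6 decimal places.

j₁+j₂−J=2  J+j₁−j₂=1  J−j₁+j₂=0  j₁+j₂+J+1=4
(j₁±m₁, j₂±m₂, J±M) = (1,2,1,1,0,1)
P² = 1/3
sum k=1..1:
  [1] −1/1 = -1
S = -1
C² = P²·S² = 1/3 ; C = -0.577350

-0.577350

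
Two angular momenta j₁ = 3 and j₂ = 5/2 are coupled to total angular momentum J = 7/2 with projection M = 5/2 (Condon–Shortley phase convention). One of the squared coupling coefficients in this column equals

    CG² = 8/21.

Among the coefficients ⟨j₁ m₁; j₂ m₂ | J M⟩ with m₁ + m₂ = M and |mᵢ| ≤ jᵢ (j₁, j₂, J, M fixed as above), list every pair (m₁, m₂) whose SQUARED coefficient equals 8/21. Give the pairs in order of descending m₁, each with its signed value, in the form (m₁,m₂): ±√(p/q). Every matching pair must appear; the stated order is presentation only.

Admissible pairs with m₁+m₂ = M = 5/2: (0,5/2), (1,3/2), (2,1/2), (3,-1/2)
  (m₁,m₂)=(3,-1/2): CG² = 3/7, CG = +√(3/7)
  (m₁,m₂)=(2,1/2): CG² = 2/63, CG = −√(2/63)
  (m₁,m₂)=(1,3/2): CG² = 10/63, CG = −√(10/63)
  (m₁,m₂)=(0,5/2): CG² = 8/21, CG = +√(8/21)   ← matches the target
Pairs with CG² = 8/21: (0,5/2): +√(8/21)

(0,5/2): +√(8/21)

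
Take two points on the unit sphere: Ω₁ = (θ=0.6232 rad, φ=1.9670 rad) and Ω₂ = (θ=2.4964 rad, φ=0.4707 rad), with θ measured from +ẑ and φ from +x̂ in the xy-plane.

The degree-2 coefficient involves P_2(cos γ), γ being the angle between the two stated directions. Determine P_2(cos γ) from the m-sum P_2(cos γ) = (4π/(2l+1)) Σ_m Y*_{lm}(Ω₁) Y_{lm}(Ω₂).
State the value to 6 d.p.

0.081568

Term-by-term m-sum for l=2 (normalisation 4π/5 = 2.513274):
  term(m=-2) = (-0.018176, 0.002728)   from Y*(Ω₁)=(-0.092385, -0.093689), Y(Ω₂)=(0.082227, -0.112920)
  term(m=-1) = (-0.010115, -0.135525)   from Y*(Ω₁)=(-0.141295, 0.337765), Y(Ω₂)=(-0.330821, 0.168337)
  term(m=+0) = (0.089036, 0.000000)   from Y*(Ω₁)=(0.308486, -0.000000), Y(Ω₂)=(0.288623, 0.000000)
  term(m=+1) = (-0.010115, 0.135525)   from Y*(Ω₁)=(0.141295, 0.337765), Y(Ω₂)=(0.330821, 0.168337)
  term(m=+2) = (-0.018176, -0.002728)   from Y*(Ω₁)=(-0.092385, 0.093689), Y(Ω₂)=(0.082227, 0.112920)
Total Σ_m = (0.032455, 0.000000). Multiply by 2.513274: (0.081568, 0.000000). P_2(cos γ) = 0.081568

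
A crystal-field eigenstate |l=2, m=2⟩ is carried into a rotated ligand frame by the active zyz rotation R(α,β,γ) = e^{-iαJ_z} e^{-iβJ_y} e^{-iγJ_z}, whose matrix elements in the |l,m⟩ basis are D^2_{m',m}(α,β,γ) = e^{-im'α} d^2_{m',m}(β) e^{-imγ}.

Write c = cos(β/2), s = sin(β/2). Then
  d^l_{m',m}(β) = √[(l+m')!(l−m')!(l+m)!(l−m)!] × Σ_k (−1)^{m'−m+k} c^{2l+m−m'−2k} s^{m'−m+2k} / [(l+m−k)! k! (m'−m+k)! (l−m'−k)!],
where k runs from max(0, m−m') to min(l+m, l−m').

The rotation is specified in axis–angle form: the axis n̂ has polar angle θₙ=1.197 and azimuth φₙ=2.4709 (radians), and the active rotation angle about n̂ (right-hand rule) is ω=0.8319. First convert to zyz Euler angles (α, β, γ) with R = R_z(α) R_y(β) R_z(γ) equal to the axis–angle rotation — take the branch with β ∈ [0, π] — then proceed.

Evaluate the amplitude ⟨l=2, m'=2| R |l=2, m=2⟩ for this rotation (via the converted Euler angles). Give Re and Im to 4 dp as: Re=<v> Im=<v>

Re=0.5913 Im=-0.4400

Axis–angle → zyz. n̂ = (sinθₙcosφₙ, sinθₙsinφₙ, cosθₙ) = (-0.729296, +0.578611, +0.365152), ω = 0.8319.
R = I cosω + sinω [n̂]ₓ + (1−cosω) n̂n̂ᵀ gives
  R = [+0.847144, -0.407713, +0.340761; +0.132137, +0.782791, +0.608094; -0.514672, -0.470116, +0.717010]
β = atan2(√(R₁₃²+R₂₃²), R₃₃) = 0.771292; α = atan2(R₂₃, R₁₃) mod 2π = 1.060023; γ = atan2(R₃₂, −R₃₁) mod 2π = 5.543001
Split into d^2_{2,2}(β=0.7713) × two z-phases.
With c≡cos(β/2)=0.926556 and s≡sin(β/2)=0.376158, N=[24·1·24·1]^{1/2}=24.000000
The bounds max(0,m−m')=0 and min(l+m,l−m')=0 give 1 term
  k=0: (−1)^0·24.0000/(24)·0.9266^4·0.3762^0 = +0.737031
d^2_{2,2}(0.7713) = +0.737031
D = (-0.522047-0.852917i)·(+0.737031)·(+0.090304+0.995914i) = +0.591312-0.439960i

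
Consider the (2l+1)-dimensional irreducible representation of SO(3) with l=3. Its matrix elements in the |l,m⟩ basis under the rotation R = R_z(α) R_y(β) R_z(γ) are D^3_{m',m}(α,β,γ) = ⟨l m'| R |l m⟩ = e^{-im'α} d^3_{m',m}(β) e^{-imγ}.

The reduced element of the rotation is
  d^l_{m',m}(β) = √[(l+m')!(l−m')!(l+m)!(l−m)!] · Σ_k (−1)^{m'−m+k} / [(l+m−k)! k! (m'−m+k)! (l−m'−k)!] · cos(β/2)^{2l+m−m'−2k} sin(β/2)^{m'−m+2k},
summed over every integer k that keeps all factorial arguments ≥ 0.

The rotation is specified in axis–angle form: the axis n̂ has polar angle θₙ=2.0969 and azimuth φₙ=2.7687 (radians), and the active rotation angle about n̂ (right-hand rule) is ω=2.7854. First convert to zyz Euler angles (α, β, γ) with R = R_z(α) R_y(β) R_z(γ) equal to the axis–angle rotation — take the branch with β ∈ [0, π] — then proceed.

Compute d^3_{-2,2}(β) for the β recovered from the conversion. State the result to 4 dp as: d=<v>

Axis–angle → zyz. n̂ = (sinθₙcosφₙ, sinθₙsinφₙ, cosθₙ) = (-0.805341, +0.315045, -0.502168), ω = 2.7854.
R = I cosω + sinω [n̂]ₓ + (1−cosω) n̂n̂ᵀ gives
  R = [+0.319207, -0.316402, +0.893307; -0.666622, -0.744954, -0.025651; +0.673589, -0.587310, -0.448715]
β = atan2(√(R₁₃²+R₂₃²), R₃₃) = 2.036123; α = atan2(R₂₃, R₁₃) mod 2π = 6.254478; γ = atan2(R₃₂, −R₃₁) mod 2π = 3.858671
d^3_{-2,2}(β=2.0361) via the finite sum:
c=cos(2.036123/2)=0.525017, s=sin(2.036123/2)=0.851092; N=√[1·120·120·1]=120.000000
Admissible k: 4..5 (factorial args all ≥0)
  k=4: (−1)^0·120.0000/(24)·0.5250^2·0.8511^4 = +0.723140
  k=5: (−1)^1·120.0000/(120)·0.5250^0·0.8511^6 = -0.380066
d^3_{-2,2}(2.0361) = +0.723140 -0.380066 = +0.343074

d=0.3431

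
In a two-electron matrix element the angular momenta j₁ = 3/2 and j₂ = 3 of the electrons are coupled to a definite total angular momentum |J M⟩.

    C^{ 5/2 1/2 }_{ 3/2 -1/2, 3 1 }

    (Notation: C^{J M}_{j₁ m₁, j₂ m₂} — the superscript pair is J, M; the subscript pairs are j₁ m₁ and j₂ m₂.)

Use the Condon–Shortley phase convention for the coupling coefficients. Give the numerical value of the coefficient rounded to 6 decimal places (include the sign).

j₁+j₂−J=2  J+j₁−j₂=1  J−j₁+j₂=4  j₁+j₂+J+1=8
(j₁±m₁, j₂±m₂, J±M) = (1,2,4,2,3,2)
P² = 288/35
sum k=1..2:
  [1] −1/6 = -1/6
  [2] +1/8 = 1/8
S = -1/24
C² = P²·S² = 1/70 ; C = -0.119523

-0.119523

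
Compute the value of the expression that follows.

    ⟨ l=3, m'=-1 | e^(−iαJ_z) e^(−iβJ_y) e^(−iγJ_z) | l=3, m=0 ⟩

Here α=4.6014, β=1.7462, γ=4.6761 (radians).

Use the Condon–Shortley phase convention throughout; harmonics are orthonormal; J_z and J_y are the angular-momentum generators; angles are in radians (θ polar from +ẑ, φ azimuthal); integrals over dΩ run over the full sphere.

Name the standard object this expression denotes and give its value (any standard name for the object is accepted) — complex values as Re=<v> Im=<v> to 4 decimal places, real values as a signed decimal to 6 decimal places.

Wigner D-matrix element, Re=0.0400 Im=0.3592

This is a Wigner D-matrix element — the rotation-matrix element ⟨l m'| R(α,β,γ) |l m⟩ in the angular-momentum basis.
First d^3_{-1,0}(β=1.7462), then the phase factors e^{-i(-1)α} and e^{-i(0)γ}:
Half-angle: c=0.642454, s=0.766324. N=√(2·24·6·6)=41.569219
k∈{1,2,3} keeps every argument non-negative
  k=1: (−1)^0·41.5692/(12)·0.6425^5·0.7663^1 = +0.290545
  k=2: (−1)^1·41.5692/(4)·0.6425^3·0.7663^3 = -1.240154
  k=3: (−1)^2·41.5692/(12)·0.6425^1·0.7663^5 = +0.588160
d^3_{-1,0}(1.7462) = +0.290545 -1.240154 +0.588160 = -0.361449
Attach z-rotation phases: D = e^{-i(-1)(4.6014)}·(-0.361449)·e^{-i(0)(4.6761)} = +0.040035+0.359225i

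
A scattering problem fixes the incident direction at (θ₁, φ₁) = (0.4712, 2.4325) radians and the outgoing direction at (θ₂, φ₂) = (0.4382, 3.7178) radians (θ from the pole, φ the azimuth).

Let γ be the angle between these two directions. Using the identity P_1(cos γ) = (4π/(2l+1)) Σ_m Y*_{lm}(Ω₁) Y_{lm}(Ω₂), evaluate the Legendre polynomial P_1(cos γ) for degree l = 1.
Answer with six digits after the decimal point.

0.861085

Term-by-term m-sum for l=1 (normalisation 4π/3 = 4.188790):
  m=-1: Y*=-0.11903 + 0.10213j  Y=-0.12293 + 0.07987j  product 0.00648 - 0.02206j
  m=+0: Y*=0.43536 + 0.00000j  Y=0.44244 + 0.00000j  product 0.19262 + 0.00000j
  m=+1: Y*=0.11903 + 0.10213j  Y=0.12293 + 0.07987j  product 0.00648 + 0.02206j
Accumulated sum 0.20557 + 0.00000j; after 4π/(2l+1) scaling, 0.86109 + 0.00000j ⇒ P_1 = 0.861085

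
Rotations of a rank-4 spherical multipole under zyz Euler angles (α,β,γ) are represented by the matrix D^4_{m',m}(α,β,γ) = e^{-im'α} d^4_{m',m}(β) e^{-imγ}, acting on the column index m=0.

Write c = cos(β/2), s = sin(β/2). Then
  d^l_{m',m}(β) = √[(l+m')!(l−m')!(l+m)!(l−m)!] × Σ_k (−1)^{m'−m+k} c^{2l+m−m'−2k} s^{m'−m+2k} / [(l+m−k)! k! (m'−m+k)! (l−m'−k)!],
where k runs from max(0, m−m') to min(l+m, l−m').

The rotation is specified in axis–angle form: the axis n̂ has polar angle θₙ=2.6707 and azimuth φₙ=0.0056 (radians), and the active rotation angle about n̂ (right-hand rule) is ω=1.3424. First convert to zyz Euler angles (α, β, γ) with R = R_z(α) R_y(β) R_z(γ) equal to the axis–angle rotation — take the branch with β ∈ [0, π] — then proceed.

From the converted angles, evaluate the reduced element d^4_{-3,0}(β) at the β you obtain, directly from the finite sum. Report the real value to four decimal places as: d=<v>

Axis–angle → zyz. n̂ = (sinθₙcosφₙ, sinθₙsinφₙ, cosθₙ) = (+0.453675, +0.002541, -0.891164), ω = 1.3424.
R = I cosω + sinω [n̂]ₓ + (1−cosω) n̂n̂ᵀ gives
  R = [+0.385636, +0.868912, -0.310284; -0.867129, +0.226421, -0.443645; -0.315234, +0.440142, +0.840775]
β = atan2(√(R₁₃²+R₂₃²), R₃₃) = 0.572083; α = atan2(R₂₃, R₁₃) mod 2π = 4.102067; γ = atan2(R₃₂, −R₃₁) mod 2π = 0.949274
d^4_{-3,0}(β=0.5721) via the finite sum:
Half-angle: c=0.959368, s=0.282157. N=√(1·5040·24·24)=1703.830978
Admissible k: 3..4 (factorial args all ≥0)
  k=3: (−1)^0·1703.8310/(144)·0.9594^5·0.2822^3 = +0.216004
  k=4: (−1)^1·1703.8310/(144)·0.9594^3·0.2822^5 = -0.018684
d^4_{-3,0}(0.5721) = +0.216004 -0.018684 = +0.197320

d=0.1973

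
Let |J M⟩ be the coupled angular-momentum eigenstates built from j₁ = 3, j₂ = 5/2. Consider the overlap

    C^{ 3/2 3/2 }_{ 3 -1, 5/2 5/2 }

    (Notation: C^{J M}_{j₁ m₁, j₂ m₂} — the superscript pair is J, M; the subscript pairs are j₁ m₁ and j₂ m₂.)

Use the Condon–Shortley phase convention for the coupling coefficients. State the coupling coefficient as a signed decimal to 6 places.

+0.267261

j₁+j₂−J=4  J+j₁−j₂=2  J−j₁+j₂=1  j₁+j₂+J+1=8
(j₁±m₁, j₂±m₂, J±M) = (2,4,5,0,3,0)
P² = 1152/7
sum k=4..4:
  [4] +1/48 = 1/48
S = 1/48
C² = P²·S² = 1/14 ; C = +0.267261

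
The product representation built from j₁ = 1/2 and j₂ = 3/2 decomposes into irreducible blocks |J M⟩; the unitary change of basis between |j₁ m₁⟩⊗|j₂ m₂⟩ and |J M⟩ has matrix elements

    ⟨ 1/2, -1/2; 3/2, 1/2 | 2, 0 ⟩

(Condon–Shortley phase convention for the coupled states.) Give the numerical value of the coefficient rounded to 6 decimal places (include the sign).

√[5·0!1!3!/5! · 0!1!2!1!2!2!] = √(2)
  +(−1)^0/∏(0,0,1,2,0,1)! = 1/2  (running 1/2)
⟨..|..⟩ = √(2)·(1/2) = +0.707107

+0.707107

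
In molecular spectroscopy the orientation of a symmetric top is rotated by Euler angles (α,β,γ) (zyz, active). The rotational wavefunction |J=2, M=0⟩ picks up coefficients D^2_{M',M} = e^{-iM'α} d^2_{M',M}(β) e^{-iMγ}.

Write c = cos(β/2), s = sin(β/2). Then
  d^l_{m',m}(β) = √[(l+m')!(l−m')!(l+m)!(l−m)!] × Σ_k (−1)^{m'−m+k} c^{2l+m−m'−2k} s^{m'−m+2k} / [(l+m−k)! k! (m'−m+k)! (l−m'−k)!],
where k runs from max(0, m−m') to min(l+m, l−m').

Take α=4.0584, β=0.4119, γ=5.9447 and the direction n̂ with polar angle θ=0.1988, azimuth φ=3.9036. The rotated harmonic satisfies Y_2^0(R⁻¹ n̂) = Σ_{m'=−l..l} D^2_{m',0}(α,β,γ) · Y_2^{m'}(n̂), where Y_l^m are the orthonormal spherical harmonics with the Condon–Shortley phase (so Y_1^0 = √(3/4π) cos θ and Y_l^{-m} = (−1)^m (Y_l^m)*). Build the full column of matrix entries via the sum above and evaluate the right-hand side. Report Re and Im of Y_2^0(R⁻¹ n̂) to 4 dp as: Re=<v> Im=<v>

Need the full column D^2_{m',0} for m'=−2..2 at α=4.0584, β=0.4119, γ=5.9447.
cos(β/2)=0.978867, sin(β/2)=0.204497
d^2_{-2,0}: single k=2 term ⇒ +0.098152;  D = -0.025500+0.094781i
d^2_{-1,0}: k∈[1..2] ⇒ +0.469823 -0.020505 = +0.449318;  D = -0.273346-0.356607i
d^2_{0,0}: k∈[0..2] ⇒ +0.918111 -0.160281 +0.001749 = +0.759578;  D = +0.759578+0.000000i
d^2_{1,0}: k∈[0..1] ⇒ -0.469823 +0.020505 = -0.449318;  D = +0.273346-0.356607i
d^2_{2,0}: single k=0 term ⇒ +0.098152;  D = -0.025500-0.094781i
Y_2^{m'}(θ=0.1988,φ=3.9036) and Σ D·Y over m':
  (-0.0255+0.0948i)·(+0.0007-0.0150i)  (-0.2733-0.3566i)·(-0.1082+0.1033i)  (+0.7596+0.0000i)·(+0.5939+0.0000i)  (+0.2733-0.3566i)·(+0.1082+0.1033i)  (-0.0255-0.0948i)·(+0.0007+0.0150i)
Y_2^0(R⁻¹ n̂) = +0.586714+0.000000i

Re=0.5867 Im=0.0000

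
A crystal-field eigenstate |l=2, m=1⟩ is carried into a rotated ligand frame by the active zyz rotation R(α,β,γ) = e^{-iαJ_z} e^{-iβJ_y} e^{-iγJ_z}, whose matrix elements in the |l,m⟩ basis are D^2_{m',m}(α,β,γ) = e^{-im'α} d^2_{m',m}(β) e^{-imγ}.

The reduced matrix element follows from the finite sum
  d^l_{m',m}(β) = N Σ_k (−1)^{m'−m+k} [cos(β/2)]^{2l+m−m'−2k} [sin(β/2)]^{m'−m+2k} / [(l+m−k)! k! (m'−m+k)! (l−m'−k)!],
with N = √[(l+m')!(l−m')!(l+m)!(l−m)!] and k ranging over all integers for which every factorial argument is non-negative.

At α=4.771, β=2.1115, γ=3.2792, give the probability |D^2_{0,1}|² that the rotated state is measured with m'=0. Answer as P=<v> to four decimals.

D^2_{0,1}(4.7710,2.1115,3.2792) = e^{-i·0·4.7710}·d^2_{0,1}(2.1115)·e^{-i·1·3.2792}. Compute d first:
With c≡cos(β/2)=0.492575 and s≡sin(β/2)=0.870270, N=[2·2·6·1]^{1/2}=4.898979
k: max(0,(1)−(0))=1 … min(2+(1),2−(0))=2
  k=1: (−1)^0·4.8990/(2)·0.4926^3·0.8703^1 = +0.254769
  k=2: (−1)^1·4.8990/(2)·0.4926^1·0.8703^3 = -0.795262
d^2_{0,1}(2.1115) = +0.254769 -0.795262 = -0.540492
|D^2_{0,1}|² = |d^2_{0,1}(β)|² = (-0.540492)² = 0.292132 (the z-rotation phases have unit modulus)

P=0.2921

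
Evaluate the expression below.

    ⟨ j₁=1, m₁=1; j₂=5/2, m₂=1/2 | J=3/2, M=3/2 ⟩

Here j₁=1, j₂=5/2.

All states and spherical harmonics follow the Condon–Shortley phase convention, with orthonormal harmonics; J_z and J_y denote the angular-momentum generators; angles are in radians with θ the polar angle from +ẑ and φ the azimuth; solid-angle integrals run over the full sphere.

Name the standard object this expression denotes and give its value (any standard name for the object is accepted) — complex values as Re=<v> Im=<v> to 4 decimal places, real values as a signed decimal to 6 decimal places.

This is a Clebsch–Gordan (vector-coupling) coefficient.
√[4·2!0!3!/6! · 2!0!3!2!3!0!] = √(48/5)
  +(−1)^0/∏(0,2,0,3,0,0)! = 1/12  (running 1/12)
⟨..|..⟩ = √(48/5)·(1/12) = +0.258199

Clebsch–Gordan coefficient, +√(1/15) ≈ +0.258199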